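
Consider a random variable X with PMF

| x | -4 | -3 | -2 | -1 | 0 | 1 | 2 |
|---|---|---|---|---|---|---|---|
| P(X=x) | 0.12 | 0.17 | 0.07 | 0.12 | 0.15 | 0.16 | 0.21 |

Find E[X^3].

E[X^3] = Σ x^3·P(X=x)
 = (-64)·0.12 + (-27)·0.17 + (-8)·0.07 + (-1)·0.12 + 0·0.15 + 1·0.16 + 8·0.21
 = (-7.68) + (-4.59) + (-0.56) + (-0.12) + 0 + 0.16 + 1.68
 = -11.11

-11.11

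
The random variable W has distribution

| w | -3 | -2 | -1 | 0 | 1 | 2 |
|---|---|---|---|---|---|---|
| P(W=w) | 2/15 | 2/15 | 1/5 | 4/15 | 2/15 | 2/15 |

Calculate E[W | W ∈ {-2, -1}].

P(W ∈ {-2, -1}) = 2/15 + 1/5 = 1/3.
E[W | W ∈ {-2, -1}] = [(-2)·2/15 + (-1)·1/5] / (1/3)
 = -7/15 / (1/3)
 = -7/5

-1.4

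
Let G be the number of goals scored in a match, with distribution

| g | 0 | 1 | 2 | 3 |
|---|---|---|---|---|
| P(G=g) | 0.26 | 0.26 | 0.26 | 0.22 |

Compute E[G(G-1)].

1.84

E[G(G-1)] = Σ g(g-1)·P(G=g)
 = 0·0.26 + 0·0.26 + 2·0.26 + 6·0.22
 = 0 + 0 + 0.52 + 1.32
 = 1.84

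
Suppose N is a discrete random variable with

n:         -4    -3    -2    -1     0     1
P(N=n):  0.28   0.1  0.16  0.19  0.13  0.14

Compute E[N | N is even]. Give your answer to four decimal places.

-2.5263

P(N is even) = 0.28 + 0.16 + 0.13 = 0.57.
E[N | N is even] = [(-4)·0.28 + (-2)·0.16 + 0·0.13] / 0.57
 = -1.44 / 0.57
 = -48/19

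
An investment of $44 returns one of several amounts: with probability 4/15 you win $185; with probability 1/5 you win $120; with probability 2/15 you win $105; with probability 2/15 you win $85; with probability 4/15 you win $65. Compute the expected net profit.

E[payout] = 185·4/15 + 120·1/5 + 105·2/15 + 85·2/15 + 65·4/15
 = 148/3 + 24 + 14 + 34/3 + 52/3
 = 116
Net = 116 - 44 = 72

72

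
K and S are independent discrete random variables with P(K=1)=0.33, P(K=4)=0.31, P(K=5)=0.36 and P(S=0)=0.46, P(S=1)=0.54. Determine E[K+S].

3.91

E[K+S] = Σ_k Σ_s (k+s) · P(K=k)P(S=s)
 = 1·0.1518 + 2·0.1782 + 4·0.1426 + 5·0.1674 + 5·0.1656 + 6·0.1944
 = 0.1518 + 0.3564 + 0.5704 + 0.837 + 0.828 + 1.1664
 = 3.91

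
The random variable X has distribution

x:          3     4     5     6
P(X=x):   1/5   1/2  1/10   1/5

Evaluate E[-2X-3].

E[-2X-3] = Σ (-2x-3)·P(X=x)
 = (-9)·1/5 + (-11)·1/2 + (-13)·1/10 + (-15)·1/5
 = (-9/5) + (-11/2) + (-13/10) + (-3)
 = -58/5

-11.6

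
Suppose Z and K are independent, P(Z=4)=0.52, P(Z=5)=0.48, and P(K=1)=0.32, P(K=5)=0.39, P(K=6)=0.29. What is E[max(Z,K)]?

5.1236

E[max(Z,K)] = Σ_z Σ_k max(z,k) · P(Z=z)P(K=k)
 = 4·0.1664 + 5·0.2028 + 6·0.1508 + 5·0.1536 + 5·0.1872 + 6·0.1392
 = 0.6656 + 1.014 + 0.9048 + 0.768 + 0.936 + 0.8352
 = 5.1236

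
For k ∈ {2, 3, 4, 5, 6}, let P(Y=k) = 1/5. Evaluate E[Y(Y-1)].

E[Y(Y-1)] = Σ y(y-1)·P(Y=y)
 = 2·1/5 + 6·1/5 + 12·1/5 + 20·1/5 + 30·1/5
 = 2/5 + 6/5 + 12/5 + 4 + 6
 = 14

14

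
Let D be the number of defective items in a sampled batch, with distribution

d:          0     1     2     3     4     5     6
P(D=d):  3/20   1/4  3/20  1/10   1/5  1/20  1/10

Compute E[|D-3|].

E[|D-3|] = Σ |d-3|·P(D=d)
 = 3·3/20 + 2·1/4 + 1·3/20 + 0·1/10 + 1·1/5 + 2·1/20 + 3·1/10
 = 9/20 + 1/2 + 3/20 + 0 + 1/5 + 1/10 + 3/10
 = 17/10

1.7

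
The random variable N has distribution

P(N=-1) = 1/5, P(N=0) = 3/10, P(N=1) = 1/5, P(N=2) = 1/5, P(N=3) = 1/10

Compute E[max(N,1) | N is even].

1.4

P(N is even) = 3/10 + 1/5 = 1/2.
E[max(N,1) | N is even] = [1·3/10 + 2·1/5] / (1/2)
 = 7/10 / (1/2)
 = 7/5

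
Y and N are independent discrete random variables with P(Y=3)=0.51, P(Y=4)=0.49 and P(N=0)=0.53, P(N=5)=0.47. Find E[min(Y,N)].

1.6403

E[min(Y,N)] = Σ_y Σ_n min(y,n) · P(Y=y)P(N=n)
 = 0·0.2703 + 3·0.2397 + 0·0.2597 + 4·0.2303
 = 0 + 0.7191 + 0 + 0.9212
 = 1.6403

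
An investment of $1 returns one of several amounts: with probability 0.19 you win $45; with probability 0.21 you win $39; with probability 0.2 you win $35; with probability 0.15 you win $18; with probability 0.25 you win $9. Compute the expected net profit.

E[payout] = 45·0.19 + 39·0.21 + 35·0.2 + 18·0.15 + 9·0.25
 = 8.55 + 8.19 + 7 + 2.7 + 2.25
 = 28.69
Net = 28.69 - 1 = 27.69

27.69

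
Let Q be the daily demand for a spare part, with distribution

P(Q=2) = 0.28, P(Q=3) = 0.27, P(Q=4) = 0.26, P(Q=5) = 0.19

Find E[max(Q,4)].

E[max(Q,4)] = Σ max(q,4)·P(Q=q)
 = 4·0.28 + 4·0.27 + 4·0.26 + 5·0.19
 = 1.12 + 1.08 + 1.04 + 0.95
 = 4.19

4.19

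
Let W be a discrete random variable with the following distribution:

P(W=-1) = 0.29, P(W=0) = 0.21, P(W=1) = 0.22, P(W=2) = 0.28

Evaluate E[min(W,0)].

-0.29

E[min(W,0)] = Σ min(w,0)·P(W=w)
 = (-1)·0.29 + 0·0.21 + 0·0.22 + 0·0.28
 = (-0.29) + 0 + 0 + 0
 = -0.29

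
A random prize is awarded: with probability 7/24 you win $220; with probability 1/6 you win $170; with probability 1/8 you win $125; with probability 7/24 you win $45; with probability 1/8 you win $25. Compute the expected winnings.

124.375

E[payout] = 220·7/24 + 170·1/6 + 125·1/8 + 45·7/24 + 25·1/8
 = 385/6 + 85/3 + 125/8 + 105/8 + 25/8
 = 995/8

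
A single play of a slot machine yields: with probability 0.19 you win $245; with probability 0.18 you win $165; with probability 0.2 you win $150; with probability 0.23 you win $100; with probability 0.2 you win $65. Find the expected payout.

E[payout] = 245·0.19 + 165·0.18 + 150·0.2 + 100·0.23 + 65·0.2
 = 46.55 + 29.7 + 30 + 23 + 13
 = 142.25

142.25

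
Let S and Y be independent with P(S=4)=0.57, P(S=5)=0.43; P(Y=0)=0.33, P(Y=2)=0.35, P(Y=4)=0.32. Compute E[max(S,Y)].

4.43

E[max(S,Y)] = Σ_s Σ_y max(s,y) · P(S=s)P(Y=y)
 = 4·0.1881 + 4·0.1995 + 4·0.1824 + 5·0.1419 + 5·0.1505 + 5·0.1376
 = 0.7524 + 0.798 + 0.7296 + 0.7095 + 0.7525 + 0.688
 = 4.43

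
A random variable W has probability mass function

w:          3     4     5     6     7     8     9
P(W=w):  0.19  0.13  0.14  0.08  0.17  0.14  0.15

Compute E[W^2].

E[W^2] = Σ w^2·P(W=w)
 = 9·0.19 + 16·0.13 + 25·0.14 + 36·0.08 + 49·0.17 + 64·0.14 + 81·0.15
 = 1.71 + 2.08 + 3.5 + 2.88 + 8.33 + 8.96 + 12.15
 = 39.61

39.61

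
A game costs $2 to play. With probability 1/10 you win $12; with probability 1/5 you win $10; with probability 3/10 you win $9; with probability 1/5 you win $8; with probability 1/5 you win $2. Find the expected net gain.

E[payout] = 12·1/10 + 10·1/5 + 9·3/10 + 8·1/5 + 2·1/5
 = 6/5 + 2 + 27/10 + 8/5 + 2/5
 = 79/10
Net = 79/10 - 2 = 59/10

5.9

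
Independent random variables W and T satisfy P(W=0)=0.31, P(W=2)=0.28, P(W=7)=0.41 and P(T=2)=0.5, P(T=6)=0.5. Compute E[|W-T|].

3.03

E[|W-T|] = Σ_w Σ_t |w-t| · P(W=w)P(T=t)
 = 2·0.155 + 6·0.155 + 0·0.14 + 4·0.14 + 5·0.205 + 1·0.205
 = 0.31 + 0.93 + 0 + 0.56 + 1.025 + 0.205
 = 3.03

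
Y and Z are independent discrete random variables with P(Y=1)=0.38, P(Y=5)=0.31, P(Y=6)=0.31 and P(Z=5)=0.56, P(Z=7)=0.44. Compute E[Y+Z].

E[Y+Z] = Σ_y Σ_z (y+z) · P(Y=y)P(Z=z)
 = 6·0.2128 + 8·0.1672 + 10·0.1736 + 12·0.1364 + 11·0.1736 + 13·0.1364
 = 1.2768 + 1.3376 + 1.736 + 1.6368 + 1.9096 + 1.7732
 = 9.67

9.67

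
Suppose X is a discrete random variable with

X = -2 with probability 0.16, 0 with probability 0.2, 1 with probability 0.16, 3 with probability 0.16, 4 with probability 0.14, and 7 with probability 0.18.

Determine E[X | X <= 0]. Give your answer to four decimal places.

P(X <= 0) = 0.16 + 0.2 = 0.36.
E[X | X <= 0] = [(-2)·0.16 + 0·0.2] / 0.36
 = -0.32 / 0.36
 = -8/9

-0.8889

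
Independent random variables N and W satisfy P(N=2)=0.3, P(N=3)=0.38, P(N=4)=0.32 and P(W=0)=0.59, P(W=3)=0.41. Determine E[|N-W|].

2.036

E[|N-W|] = Σ_n Σ_w |n-w| · P(N=n)P(W=w)
 = 2·0.177 + 1·0.123 + 3·0.2242 + 0·0.1558 + 4·0.1888 + 1·0.1312
 = 0.354 + 0.123 + 0.6726 + 0 + 0.7552 + 0.1312
 = 2.036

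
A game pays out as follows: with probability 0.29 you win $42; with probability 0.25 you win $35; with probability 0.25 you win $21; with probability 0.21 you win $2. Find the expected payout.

E[payout] = 42·0.29 + 35·0.25 + 21·0.25 + 2·0.21
 = 12.18 + 8.75 + 5.25 + 0.42
 = 26.6

26.6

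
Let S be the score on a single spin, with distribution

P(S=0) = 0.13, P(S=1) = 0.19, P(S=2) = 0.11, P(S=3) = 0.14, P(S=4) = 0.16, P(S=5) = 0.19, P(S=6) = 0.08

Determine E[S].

E[S] = Σ s·P(S=s)
 = 0·0.13 + 1·0.19 + 2·0.11 + 3·0.14 + 4·0.16 + 5·0.19 + 6·0.08
 = 0 + 0.19 + 0.22 + 0.42 + 0.64 + 0.95 + 0.48
 = 2.9

2.9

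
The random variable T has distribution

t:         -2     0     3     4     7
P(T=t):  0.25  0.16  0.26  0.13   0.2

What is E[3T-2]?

E[3T-2] = Σ (3t-2)·P(T=t)
 = (-8)·0.25 + (-2)·0.16 + 7·0.26 + 10·0.13 + 19·0.2
 = (-2) + (-0.32) + 1.82 + 1.3 + 3.8
 = 4.6

4.6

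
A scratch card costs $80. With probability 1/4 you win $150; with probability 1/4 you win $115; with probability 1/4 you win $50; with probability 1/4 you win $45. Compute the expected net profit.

10

E[payout] = 150·1/4 + 115·1/4 + 50·1/4 + 45·1/4
 = 75/2 + 115/4 + 25/2 + 45/4
 = 90
Net = 90 - 80 = 10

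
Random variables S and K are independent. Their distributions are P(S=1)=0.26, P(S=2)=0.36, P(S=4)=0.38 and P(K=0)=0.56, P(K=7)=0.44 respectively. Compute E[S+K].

E[S+K] = Σ_s Σ_k (s+k) · P(S=s)P(K=k)
 = 1·0.1456 + 8·0.1144 + 2·0.2016 + 9·0.1584 + 4·0.2128 + 11·0.1672
 = 0.1456 + 0.9152 + 0.4032 + 1.4256 + 0.8512 + 1.8392
 = 5.58

5.58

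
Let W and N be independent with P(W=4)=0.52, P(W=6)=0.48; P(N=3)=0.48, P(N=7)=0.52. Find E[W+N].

E[W+N] = Σ_w Σ_n (w+n) · P(W=w)P(N=n)
 = 7·0.2496 + 11·0.2704 + 9·0.2304 + 13·0.2496
 = 1.7472 + 2.9744 + 2.0736 + 3.2448
 = 10.04

10.04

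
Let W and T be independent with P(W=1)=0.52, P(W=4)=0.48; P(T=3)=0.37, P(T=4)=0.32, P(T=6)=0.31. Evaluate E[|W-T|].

2.1652

E[|W-T|] = Σ_w Σ_t |w-t| · P(W=w)P(T=t)
 = 2·0.1924 + 3·0.1664 + 5·0.1612 + 1·0.1776 + 0·0.1536 + 2·0.1488
 = 0.3848 + 0.4992 + 0.806 + 0.1776 + 0 + 0.2976
 = 2.1652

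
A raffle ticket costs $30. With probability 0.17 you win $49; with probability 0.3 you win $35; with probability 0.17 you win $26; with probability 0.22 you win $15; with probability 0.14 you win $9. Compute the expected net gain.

-2.19

E[payout] = 49·0.17 + 35·0.3 + 26·0.17 + 15·0.22 + 9·0.14
 = 8.33 + 10.5 + 4.42 + 3.3 + 1.26
 = 27.81
Net = 27.81 - 30 = -2.19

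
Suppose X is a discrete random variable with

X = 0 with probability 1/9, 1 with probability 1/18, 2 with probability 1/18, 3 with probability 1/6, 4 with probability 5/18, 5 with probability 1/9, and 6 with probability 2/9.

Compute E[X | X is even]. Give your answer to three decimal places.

3.833

P(X is even) = 1/9 + 1/18 + 5/18 + 2/9 = 2/3.
E[X | X is even] = [0·1/9 + 2·1/18 + 4·5/18 + 6·2/9] / (2/3)
 = 23/9 / (2/3)
 = 23/6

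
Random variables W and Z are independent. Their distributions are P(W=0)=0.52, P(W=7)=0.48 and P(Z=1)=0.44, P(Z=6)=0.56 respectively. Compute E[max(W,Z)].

E[max(W,Z)] = Σ_w Σ_z max(w,z) · P(W=w)P(Z=z)
 = 1·0.2288 + 6·0.2912 + 7·0.2112 + 7·0.2688
 = 0.2288 + 1.7472 + 1.4784 + 1.8816
 = 5.336

5.336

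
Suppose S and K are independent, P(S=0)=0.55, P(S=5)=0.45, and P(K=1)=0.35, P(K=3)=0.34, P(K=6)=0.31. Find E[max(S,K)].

4.166

E[max(S,K)] = Σ_s Σ_k max(s,k) · P(S=s)P(K=k)
 = 1·0.1925 + 3·0.187 + 6·0.1705 + 5·0.1575 + 5·0.153 + 6·0.1395
 = 0.1925 + 0.561 + 1.023 + 0.7875 + 0.765 + 0.837
 = 4.166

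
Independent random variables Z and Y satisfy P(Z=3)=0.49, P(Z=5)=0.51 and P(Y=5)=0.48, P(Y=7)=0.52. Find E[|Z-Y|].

2.02

E[|Z-Y|] = Σ_z Σ_y |z-y| · P(Z=z)P(Y=y)
 = 2·0.2352 + 4·0.2548 + 0·0.2448 + 2·0.2652
 = 0.4704 + 1.0192 + 0 + 0.5304
 = 2.02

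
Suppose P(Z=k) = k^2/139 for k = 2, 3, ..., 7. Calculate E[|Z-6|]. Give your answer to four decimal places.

E[|Z-6|] = Σ |z-6|·P(Z=z)
 = 4·4/139 + 3·9/139 + 2·16/139 + 1·25/139 + 0·36/139 + 1·49/139
 = 16/139 + 27/139 + 32/139 + 25/139 + 0 + 49/139
 = 149/139

1.0719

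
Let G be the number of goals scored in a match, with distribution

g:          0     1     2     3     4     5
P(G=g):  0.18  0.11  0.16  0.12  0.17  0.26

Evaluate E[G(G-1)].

8.28

E[G(G-1)] = Σ g(g-1)·P(G=g)
 = 0·0.18 + 0·0.11 + 2·0.16 + 6·0.12 + 12·0.17 + 20·0.26
 = 0 + 0 + 0.32 + 0.72 + 2.04 + 5.2
 = 8.28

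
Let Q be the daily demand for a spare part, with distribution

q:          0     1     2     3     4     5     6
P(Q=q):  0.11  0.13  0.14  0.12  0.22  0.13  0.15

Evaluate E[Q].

E[Q] = Σ q·P(Q=q)
 = 0·0.11 + 1·0.13 + 2·0.14 + 3·0.12 + 4·0.22 + 5·0.13 + 6·0.15
 = 0 + 0.13 + 0.28 + 0.36 + 0.88 + 0.65 + 0.9
 = 3.2

3.2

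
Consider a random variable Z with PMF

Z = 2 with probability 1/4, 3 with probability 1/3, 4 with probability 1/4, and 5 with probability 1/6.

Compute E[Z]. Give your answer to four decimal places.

3.3333

E[Z] = Σ z·P(Z=z)
 = 2·1/4 + 3·1/3 + 4·1/4 + 5·1/6
 = 1/2 + 1 + 1 + 5/6
 = 10/3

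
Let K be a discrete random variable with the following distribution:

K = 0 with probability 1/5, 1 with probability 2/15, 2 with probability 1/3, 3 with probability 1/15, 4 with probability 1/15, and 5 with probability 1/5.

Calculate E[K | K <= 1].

P(K <= 1) = 1/5 + 2/15 = 1/3.
E[K | K <= 1] = [0·1/5 + 1·2/15] / (1/3)
 = 2/15 / (1/3)
 = 2/5

0.4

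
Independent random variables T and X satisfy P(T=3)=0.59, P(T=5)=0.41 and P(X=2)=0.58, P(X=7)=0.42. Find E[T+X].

7.92

E[T+X] = Σ_t Σ_x (t+x) · P(T=t)P(X=x)
 = 5·0.3422 + 10·0.2478 + 7·0.2378 + 12·0.1722
 = 1.711 + 2.478 + 1.6646 + 2.0664
 = 7.92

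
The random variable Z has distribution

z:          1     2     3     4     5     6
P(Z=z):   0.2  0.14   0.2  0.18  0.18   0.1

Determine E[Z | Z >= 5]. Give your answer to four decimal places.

P(Z >= 5) = 0.18 + 0.1 = 0.28.
E[Z | Z >= 5] = [5·0.18 + 6·0.1] / 0.28
 = 1.5 / 0.28
 = 75/14

5.3571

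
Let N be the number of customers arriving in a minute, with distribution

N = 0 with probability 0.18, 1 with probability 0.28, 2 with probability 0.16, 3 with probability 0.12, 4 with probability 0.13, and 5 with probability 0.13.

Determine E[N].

E[N] = Σ n·P(N=n)
 = 0·0.18 + 1·0.28 + 2·0.16 + 3·0.12 + 4·0.13 + 5·0.13
 = 0 + 0.28 + 0.32 + 0.36 + 0.52 + 0.65
 = 2.13

2.13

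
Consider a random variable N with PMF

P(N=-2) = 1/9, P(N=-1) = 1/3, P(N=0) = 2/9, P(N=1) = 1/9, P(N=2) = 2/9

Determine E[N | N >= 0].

1

P(N >= 0) = 2/9 + 1/9 + 2/9 = 5/9.
E[N | N >= 0] = [0·2/9 + 1·1/9 + 2·2/9] / (5/9)
 = 5/9 / (5/9)
 = 1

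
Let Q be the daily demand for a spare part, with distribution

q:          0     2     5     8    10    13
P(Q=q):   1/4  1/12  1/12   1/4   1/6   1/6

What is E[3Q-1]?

E[3Q-1] = Σ (3q-1)·P(Q=q)
 = (-1)·1/4 + 5·1/12 + 14·1/12 + 23·1/4 + 29·1/6 + 38·1/6
 = (-1/4) + 5/12 + 7/6 + 23/4 + 29/6 + 19/3
 = 73/4

18.25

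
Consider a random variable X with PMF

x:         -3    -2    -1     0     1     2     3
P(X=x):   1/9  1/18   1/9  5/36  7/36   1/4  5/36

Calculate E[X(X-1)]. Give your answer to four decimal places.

3.2222

E[X(X-1)] = Σ x(x-1)·P(X=x)
 = 12·1/9 + 6·1/18 + 2·1/9 + 0·5/36 + 0·7/36 + 2·1/4 + 6·5/36
 = 4/3 + 1/3 + 2/9 + 0 + 0 + 1/2 + 5/6
 = 29/9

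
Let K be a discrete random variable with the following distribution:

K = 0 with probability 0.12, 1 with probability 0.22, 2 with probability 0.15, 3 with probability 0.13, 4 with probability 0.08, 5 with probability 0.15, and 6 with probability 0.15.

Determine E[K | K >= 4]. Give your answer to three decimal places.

P(K >= 4) = 0.08 + 0.15 + 0.15 = 0.38.
E[K | K >= 4] = [4·0.08 + 5·0.15 + 6·0.15] / 0.38
 = 1.97 / 0.38
 = 197/38

5.184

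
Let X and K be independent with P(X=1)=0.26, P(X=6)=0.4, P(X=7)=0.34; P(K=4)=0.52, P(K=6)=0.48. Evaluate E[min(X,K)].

E[min(X,K)] = Σ_x Σ_k min(x,k) · P(X=x)P(K=k)
 = 1·0.1352 + 1·0.1248 + 4·0.208 + 6·0.192 + 4·0.1768 + 6·0.1632
 = 0.1352 + 0.1248 + 0.832 + 1.152 + 0.7072 + 0.9792
 = 3.9304

3.9304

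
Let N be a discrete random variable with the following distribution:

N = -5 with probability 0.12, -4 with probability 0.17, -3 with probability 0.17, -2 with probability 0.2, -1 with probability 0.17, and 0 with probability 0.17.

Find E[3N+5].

E[3N+5] = Σ (3n+5)·P(N=n)
 = (-10)·0.12 + (-7)·0.17 + (-4)·0.17 + (-1)·0.2 + 2·0.17 + 5·0.17
 = (-1.2) + (-1.19) + (-0.68) + (-0.2) + 0.34 + 0.85
 = -2.08

-2.08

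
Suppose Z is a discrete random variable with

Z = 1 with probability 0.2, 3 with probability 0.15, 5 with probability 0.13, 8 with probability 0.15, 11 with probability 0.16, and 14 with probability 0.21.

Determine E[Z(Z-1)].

67.72

E[Z(Z-1)] = Σ z(z-1)·P(Z=z)
 = 0·0.2 + 6·0.15 + 20·0.13 + 56·0.15 + 110·0.16 + 182·0.21
 = 0 + 0.9 + 2.6 + 8.4 + 17.6 + 38.22
 = 67.72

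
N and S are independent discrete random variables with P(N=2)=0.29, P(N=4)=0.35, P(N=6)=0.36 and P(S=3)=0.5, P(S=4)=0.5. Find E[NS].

E[NS] = Σ_n Σ_s ns · P(N=n)P(S=s)
 = 6·0.145 + 8·0.145 + 12·0.175 + 16·0.175 + 18·0.18 + 24·0.18
 = 0.87 + 1.16 + 2.1 + 2.8 + 3.24 + 4.32
 = 14.49

14.49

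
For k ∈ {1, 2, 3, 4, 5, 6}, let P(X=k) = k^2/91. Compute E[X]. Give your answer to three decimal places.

E[X] = Σ x·P(X=x)
 = 1·1/91 + 2·4/91 + 3·9/91 + 4·16/91 + 5·25/91 + 6·36/91
 = 1/91 + 8/91 + 27/91 + 64/91 + 125/91 + 216/91
 = 63/13

4.846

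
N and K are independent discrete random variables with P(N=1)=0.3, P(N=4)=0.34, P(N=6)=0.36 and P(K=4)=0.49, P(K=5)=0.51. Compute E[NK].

17.2282

E[NK] = Σ_n Σ_k nk · P(N=n)P(K=k)
 = 4·0.147 + 5·0.153 + 16·0.1666 + 20·0.1734 + 24·0.1764 + 30·0.1836
 = 0.588 + 0.765 + 2.6656 + 3.468 + 4.2336 + 5.508
 = 17.2282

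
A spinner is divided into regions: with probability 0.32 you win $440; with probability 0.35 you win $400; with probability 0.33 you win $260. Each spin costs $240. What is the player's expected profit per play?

E[payout] = 440·0.32 + 400·0.35 + 260·0.33
 = 140.8 + 140 + 85.8
 = 366.6
Net = 366.6 - 240 = 126.6

126.6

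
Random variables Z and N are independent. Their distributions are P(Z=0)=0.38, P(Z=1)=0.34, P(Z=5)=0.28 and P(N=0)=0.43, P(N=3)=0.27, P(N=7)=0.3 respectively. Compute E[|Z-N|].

2.9688

E[|Z-N|] = Σ_z Σ_n |z-n| · P(Z=z)P(N=n)
 = 0·0.1634 + 3·0.1026 + 7·0.114 + 1·0.1462 + 2·0.0918 + 6·0.102 + 5·0.1204 + 2·0.0756 + 2·0.084
 = 0 + 0.3078 + 0.798 + 0.1462 + 0.1836 + 0.612 + 0.602 + 0.1512 + 0.168
 = 2.9688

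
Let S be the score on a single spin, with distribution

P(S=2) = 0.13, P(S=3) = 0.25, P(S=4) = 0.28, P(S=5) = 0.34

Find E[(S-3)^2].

E[(S-3)^2] = Σ (s-3)^2·P(S=s)
 = 1·0.13 + 0·0.25 + 1·0.28 + 4·0.34
 = 0.13 + 0 + 0.28 + 1.36
 = 1.77

1.77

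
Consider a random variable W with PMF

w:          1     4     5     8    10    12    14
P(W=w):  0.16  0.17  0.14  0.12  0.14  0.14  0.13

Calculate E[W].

E[W] = Σ w·P(W=w)
 = 1·0.16 + 4·0.17 + 5·0.14 + 8·0.12 + 10·0.14 + 12·0.14 + 14·0.13
 = 0.16 + 0.68 + 0.7 + 0.96 + 1.4 + 1.68 + 1.82
 = 7.4

7.4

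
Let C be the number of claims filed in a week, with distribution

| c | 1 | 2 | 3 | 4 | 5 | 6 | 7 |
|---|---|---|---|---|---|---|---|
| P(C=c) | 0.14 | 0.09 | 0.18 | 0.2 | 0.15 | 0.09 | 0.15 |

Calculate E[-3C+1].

E[-3C+1] = Σ (-3c+1)·P(C=c)
 = (-2)·0.14 + (-5)·0.09 + (-8)·0.18 + (-11)·0.2 + (-14)·0.15 + (-17)·0.09 + (-20)·0.15
 = (-0.28) + (-0.45) + (-1.44) + (-2.2) + (-2.1) + (-1.53) + (-3)
 = -11

-11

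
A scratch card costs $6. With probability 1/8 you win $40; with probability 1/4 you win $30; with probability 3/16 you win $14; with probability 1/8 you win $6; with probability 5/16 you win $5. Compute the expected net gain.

E[payout] = 40·1/8 + 30·1/4 + 14·3/16 + 6·1/8 + 5·5/16
 = 5 + 15/2 + 21/8 + 3/4 + 25/16
 = 279/16
Net = 279/16 - 6 = 183/16

11.4375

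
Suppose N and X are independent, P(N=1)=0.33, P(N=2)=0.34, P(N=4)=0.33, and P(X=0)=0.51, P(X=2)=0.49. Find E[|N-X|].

E[|N-X|] = Σ_n Σ_x |n-x| · P(N=n)P(X=x)
 = 1·0.1683 + 1·0.1617 + 2·0.1734 + 0·0.1666 + 4·0.1683 + 2·0.1617
 = 0.1683 + 0.1617 + 0.3468 + 0 + 0.6732 + 0.3234
 = 1.6734

1.6734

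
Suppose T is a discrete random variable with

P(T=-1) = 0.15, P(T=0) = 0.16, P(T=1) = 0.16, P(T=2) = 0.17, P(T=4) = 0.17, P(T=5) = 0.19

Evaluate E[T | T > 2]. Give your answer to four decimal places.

P(T > 2) = 0.17 + 0.19 = 0.36.
E[T | T > 2] = [4·0.17 + 5·0.19] / 0.36
 = 1.63 / 0.36
 = 163/36

4.5278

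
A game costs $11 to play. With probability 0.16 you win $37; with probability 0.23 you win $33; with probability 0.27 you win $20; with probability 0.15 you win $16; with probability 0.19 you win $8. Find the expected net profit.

E[payout] = 37·0.16 + 33·0.23 + 20·0.27 + 16·0.15 + 8·0.19
 = 5.92 + 7.59 + 5.4 + 2.4 + 1.52
 = 22.83
Net = 22.83 - 11 = 11.83

11.83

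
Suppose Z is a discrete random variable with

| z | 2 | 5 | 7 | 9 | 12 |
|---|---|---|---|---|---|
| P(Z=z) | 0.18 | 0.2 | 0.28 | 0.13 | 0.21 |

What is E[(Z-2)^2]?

36.17

E[(Z-2)^2] = Σ (z-2)^2·P(Z=z)
 = 0·0.18 + 9·0.2 + 25·0.28 + 49·0.13 + 100·0.21
 = 0 + 1.8 + 7 + 6.37 + 21
 = 36.17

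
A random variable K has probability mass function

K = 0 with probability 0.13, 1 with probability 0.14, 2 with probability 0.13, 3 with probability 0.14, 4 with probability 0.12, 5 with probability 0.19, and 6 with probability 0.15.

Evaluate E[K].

3.15

E[K] = Σ k·P(K=k)
 = 0·0.13 + 1·0.14 + 2·0.13 + 3·0.14 + 4·0.12 + 5·0.19 + 6·0.15
 = 0 + 0.14 + 0.26 + 0.42 + 0.48 + 0.95 + 0.9
 = 3.15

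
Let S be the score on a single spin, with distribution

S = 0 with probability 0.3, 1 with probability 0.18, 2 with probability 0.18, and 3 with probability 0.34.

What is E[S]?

E[S] = Σ s·P(S=s)
 = 0·0.3 + 1·0.18 + 2·0.18 + 3·0.34
 = 0 + 0.18 + 0.36 + 1.02
 = 1.56

1.56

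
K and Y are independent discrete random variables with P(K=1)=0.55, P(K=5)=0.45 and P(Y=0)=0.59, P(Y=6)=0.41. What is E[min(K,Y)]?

1.148

E[min(K,Y)] = Σ_k Σ_y min(k,y) · P(K=k)P(Y=y)
 = 0·0.3245 + 1·0.2255 + 0·0.2655 + 5·0.1845
 = 0 + 0.2255 + 0 + 0.9225
 = 1.148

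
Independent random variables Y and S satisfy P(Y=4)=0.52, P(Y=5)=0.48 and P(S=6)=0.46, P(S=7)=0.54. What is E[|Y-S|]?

2.06

E[|Y-S|] = Σ_y Σ_s |y-s| · P(Y=y)P(S=s)
 = 2·0.2392 + 3·0.2808 + 1·0.2208 + 2·0.2592
 = 0.4784 + 0.8424 + 0.2208 + 0.5184
 = 2.06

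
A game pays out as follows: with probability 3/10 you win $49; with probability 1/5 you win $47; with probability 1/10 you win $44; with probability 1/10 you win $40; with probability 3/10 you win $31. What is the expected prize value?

41.8

E[payout] = 49·3/10 + 47·1/5 + 44·1/10 + 40·1/10 + 31·3/10
 = 147/10 + 47/5 + 22/5 + 4 + 93/10
 = 209/5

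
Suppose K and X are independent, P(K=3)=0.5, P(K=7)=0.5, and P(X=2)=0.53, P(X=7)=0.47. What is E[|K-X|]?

E[|K-X|] = Σ_k Σ_x |k-x| · P(K=k)P(X=x)
 = 1·0.265 + 4·0.235 + 5·0.265 + 0·0.235
 = 0.265 + 0.94 + 1.325 + 0
 = 2.53

2.53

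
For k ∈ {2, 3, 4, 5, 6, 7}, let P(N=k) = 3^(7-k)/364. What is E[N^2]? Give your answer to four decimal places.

E[N^2] = Σ n^2·P(N=n)
 = 4·243/364 + 9·81/364 + 16·27/364 + 25·9/364 + 36·3/364 + 49·1/364
 = 243/91 + 729/364 + 108/91 + 225/364 + 27/91 + 7/52
 = 2515/364

6.9093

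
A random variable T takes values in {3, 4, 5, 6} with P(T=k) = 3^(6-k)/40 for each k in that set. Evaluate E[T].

3.45

E[T] = Σ t·P(T=t)
 = 3·27/40 + 4·9/40 + 5·3/40 + 6·1/40
 = 81/40 + 9/10 + 3/8 + 3/20
 = 69/20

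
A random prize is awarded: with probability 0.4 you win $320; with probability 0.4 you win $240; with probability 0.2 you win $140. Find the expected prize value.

252

E[payout] = 320·0.4 + 240·0.4 + 140·0.2
 = 128 + 96 + 28
 = 252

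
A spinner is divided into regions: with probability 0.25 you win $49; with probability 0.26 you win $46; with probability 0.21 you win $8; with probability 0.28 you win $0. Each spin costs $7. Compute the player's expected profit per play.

18.89

E[payout] = 49·0.25 + 46·0.26 + 8·0.21 + 0·0.28
 = 12.25 + 11.96 + 1.68 + 0
 = 25.89
Net = 25.89 - 7 = 18.89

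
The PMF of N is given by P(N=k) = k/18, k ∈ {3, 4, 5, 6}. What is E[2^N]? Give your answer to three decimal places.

35.111

E[2^N] = Σ 2^n·P(N=n)
 = 8·1/6 + 16·2/9 + 32·5/18 + 64·1/3
 = 4/3 + 32/9 + 80/9 + 64/3
 = 316/9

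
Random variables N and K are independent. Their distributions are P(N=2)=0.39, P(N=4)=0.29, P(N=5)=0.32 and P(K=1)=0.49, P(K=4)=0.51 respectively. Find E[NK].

E[NK] = Σ_n Σ_k nk · P(N=n)P(K=k)
 = 2·0.1911 + 8·0.1989 + 4·0.1421 + 16·0.1479 + 5·0.1568 + 20·0.1632
 = 0.3822 + 1.5912 + 0.5684 + 2.3664 + 0.784 + 3.264
 = 8.9562

8.9562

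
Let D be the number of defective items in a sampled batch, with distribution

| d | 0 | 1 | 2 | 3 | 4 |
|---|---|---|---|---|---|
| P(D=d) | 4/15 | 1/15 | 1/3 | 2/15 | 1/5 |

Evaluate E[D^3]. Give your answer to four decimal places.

19.1333

E[D^3] = Σ d^3·P(D=d)
 = 0·4/15 + 1·1/15 + 8·1/3 + 27·2/15 + 64·1/5
 = 0 + 1/15 + 8/3 + 18/5 + 64/5
 = 287/15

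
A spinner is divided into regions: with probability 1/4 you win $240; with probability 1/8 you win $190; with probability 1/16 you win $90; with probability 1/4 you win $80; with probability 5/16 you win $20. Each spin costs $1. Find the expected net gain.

E[payout] = 240·1/4 + 190·1/8 + 90·1/16 + 80·1/4 + 20·5/16
 = 60 + 95/4 + 45/8 + 20 + 25/4
 = 925/8
Net = 925/8 - 1 = 917/8

114.625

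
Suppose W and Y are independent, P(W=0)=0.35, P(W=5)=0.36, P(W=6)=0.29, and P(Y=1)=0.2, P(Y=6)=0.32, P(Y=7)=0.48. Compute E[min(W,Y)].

2.962

E[min(W,Y)] = Σ_w Σ_y min(w,y) · P(W=w)P(Y=y)
 = 0·0.07 + 0·0.112 + 0·0.168 + 1·0.072 + 5·0.1152 + 5·0.1728 + 1·0.058 + 6·0.0928 + 6·0.1392
 = 0 + 0 + 0 + 0.072 + 0.576 + 0.864 + 0.058 + 0.5568 + 0.8352
 = 2.962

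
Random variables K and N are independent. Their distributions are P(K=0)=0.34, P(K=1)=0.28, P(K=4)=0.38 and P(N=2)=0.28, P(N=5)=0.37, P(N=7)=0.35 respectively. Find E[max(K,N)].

5.0728

E[max(K,N)] = Σ_k Σ_n max(k,n) · P(K=k)P(N=n)
 = 2·0.0952 + 5·0.1258 + 7·0.119 + 2·0.0784 + 5·0.1036 + 7·0.098 + 4·0.1064 + 5·0.1406 + 7·0.133
 = 0.1904 + 0.629 + 0.833 + 0.1568 + 0.518 + 0.686 + 0.4256 + 0.703 + 0.931
 = 5.0728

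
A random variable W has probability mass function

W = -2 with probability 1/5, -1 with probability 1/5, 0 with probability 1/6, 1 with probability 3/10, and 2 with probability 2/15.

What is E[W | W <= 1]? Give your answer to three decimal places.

P(W <= 1) = 1/5 + 1/5 + 1/6 + 3/10 = 13/15.
E[W | W <= 1] = [(-2)·1/5 + (-1)·1/5 + 0·1/6 + 1·3/10] / (13/15)
 = -3/10 / (13/15)
 = -9/26

-0.346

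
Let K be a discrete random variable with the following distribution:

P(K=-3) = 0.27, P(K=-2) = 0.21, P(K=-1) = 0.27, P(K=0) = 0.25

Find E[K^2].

3.54

E[K^2] = Σ k^2·P(K=k)
 = 9·0.27 + 4·0.21 + 1·0.27 + 0·0.25
 = 2.43 + 0.84 + 0.27 + 0
 = 3.54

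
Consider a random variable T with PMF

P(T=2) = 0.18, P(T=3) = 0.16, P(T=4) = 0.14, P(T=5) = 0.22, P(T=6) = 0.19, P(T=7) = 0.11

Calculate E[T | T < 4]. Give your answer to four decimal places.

P(T < 4) = 0.18 + 0.16 = 0.34.
E[T | T < 4] = [2·0.18 + 3·0.16] / 0.34
 = 0.84 / 0.34
 = 42/17

2.4706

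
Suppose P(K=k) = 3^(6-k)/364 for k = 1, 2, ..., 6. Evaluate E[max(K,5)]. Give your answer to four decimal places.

5.0027

E[max(K,5)] = Σ max(k,5)·P(K=k)
 = 5·243/364 + 5·81/364 + 5·27/364 + 5·9/364 + 5·3/364 + 6·1/364
 = 1215/364 + 405/364 + 135/364 + 45/364 + 15/364 + 3/182
 = 1821/364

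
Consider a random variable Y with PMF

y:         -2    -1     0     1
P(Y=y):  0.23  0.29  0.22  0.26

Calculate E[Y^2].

E[Y^2] = Σ y^2·P(Y=y)
 = 4·0.23 + 1·0.29 + 0·0.22 + 1·0.26
 = 0.92 + 0.29 + 0 + 0.26
 = 1.47

1.47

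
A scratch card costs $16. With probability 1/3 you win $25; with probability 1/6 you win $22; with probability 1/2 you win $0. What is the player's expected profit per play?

-4

E[payout] = 25·1/3 + 22·1/6 + 0·1/2
 = 25/3 + 11/3 + 0
 = 12
Net = 12 - 16 = -4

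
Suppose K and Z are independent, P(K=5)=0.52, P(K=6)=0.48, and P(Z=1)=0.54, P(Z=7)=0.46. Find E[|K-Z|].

3.1184

E[|K-Z|] = Σ_k Σ_z |k-z| · P(K=k)P(Z=z)
 = 4·0.2808 + 2·0.2392 + 5·0.2592 + 1·0.2208
 = 1.1232 + 0.4784 + 1.296 + 0.2208
 = 3.1184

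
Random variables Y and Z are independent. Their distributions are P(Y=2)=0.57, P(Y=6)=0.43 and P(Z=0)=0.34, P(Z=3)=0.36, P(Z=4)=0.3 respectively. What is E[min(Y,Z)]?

1.7328

E[min(Y,Z)] = Σ_y Σ_z min(y,z) · P(Y=y)P(Z=z)
 = 0·0.1938 + 2·0.2052 + 2·0.171 + 0·0.1462 + 3·0.1548 + 4·0.129
 = 0 + 0.4104 + 0.342 + 0 + 0.4644 + 0.516
 = 1.7328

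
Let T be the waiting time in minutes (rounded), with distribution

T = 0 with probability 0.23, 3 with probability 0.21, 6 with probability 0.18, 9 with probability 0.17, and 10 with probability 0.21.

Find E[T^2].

43.14

E[T^2] = Σ t^2·P(T=t)
 = 0·0.23 + 9·0.21 + 36·0.18 + 81·0.17 + 100·0.21
 = 0 + 1.89 + 6.48 + 13.77 + 21
 = 43.14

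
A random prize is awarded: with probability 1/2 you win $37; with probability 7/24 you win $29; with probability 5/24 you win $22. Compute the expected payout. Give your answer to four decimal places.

31.5417

E[payout] = 37·1/2 + 29·7/24 + 22·5/24
 = 37/2 + 203/24 + 55/12
 = 757/24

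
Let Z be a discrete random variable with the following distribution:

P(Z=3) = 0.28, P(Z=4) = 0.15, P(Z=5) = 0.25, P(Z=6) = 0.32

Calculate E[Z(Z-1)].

E[Z(Z-1)] = Σ z(z-1)·P(Z=z)
 = 6·0.28 + 12·0.15 + 20·0.25 + 30·0.32
 = 1.68 + 1.8 + 5 + 9.6
 = 18.08

18.08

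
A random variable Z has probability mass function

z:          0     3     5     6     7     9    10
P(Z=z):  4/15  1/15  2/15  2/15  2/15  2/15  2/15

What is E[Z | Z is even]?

P(Z is even) = 4/15 + 2/15 + 2/15 = 8/15.
E[Z | Z is even] = [0·4/15 + 6·2/15 + 10·2/15] / (8/15)
 = 32/15 / (8/15)
 = 4

4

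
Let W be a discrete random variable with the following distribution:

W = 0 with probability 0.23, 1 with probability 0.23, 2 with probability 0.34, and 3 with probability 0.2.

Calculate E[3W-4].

0.53

E[3W-4] = Σ (3w-4)·P(W=w)
 = (-4)·0.23 + (-1)·0.23 + 2·0.34 + 5·0.2
 = (-0.92) + (-0.23) + 0.68 + 1
 = 0.53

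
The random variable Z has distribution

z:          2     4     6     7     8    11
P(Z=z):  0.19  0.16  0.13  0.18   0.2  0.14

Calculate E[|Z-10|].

E[|Z-10|] = Σ |z-10|·P(Z=z)
 = 8·0.19 + 6·0.16 + 4·0.13 + 3·0.18 + 2·0.2 + 1·0.14
 = 1.52 + 0.96 + 0.52 + 0.54 + 0.4 + 0.14
 = 4.08

4.08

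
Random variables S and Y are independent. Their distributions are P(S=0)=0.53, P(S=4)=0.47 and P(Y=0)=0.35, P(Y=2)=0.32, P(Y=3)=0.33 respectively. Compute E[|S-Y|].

E[|S-Y|] = Σ_s Σ_y |s-y| · P(S=s)P(Y=y)
 = 0·0.1855 + 2·0.1696 + 3·0.1749 + 4·0.1645 + 2·0.1504 + 1·0.1551
 = 0 + 0.3392 + 0.5247 + 0.658 + 0.3008 + 0.1551
 = 1.9778

1.9778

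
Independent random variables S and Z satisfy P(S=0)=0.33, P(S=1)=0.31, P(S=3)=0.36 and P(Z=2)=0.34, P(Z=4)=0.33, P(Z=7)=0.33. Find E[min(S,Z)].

1.2676

E[min(S,Z)] = Σ_s Σ_z min(s,z) · P(S=s)P(Z=z)
 = 0·0.1122 + 0·0.1089 + 0·0.1089 + 1·0.1054 + 1·0.1023 + 1·0.1023 + 2·0.1224 + 3·0.1188 + 3·0.1188
 = 0 + 0 + 0 + 0.1054 + 0.1023 + 0.1023 + 0.2448 + 0.3564 + 0.3564
 = 1.2676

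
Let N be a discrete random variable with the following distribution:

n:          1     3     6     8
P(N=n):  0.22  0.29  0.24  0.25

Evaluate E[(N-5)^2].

E[(N-5)^2] = Σ (n-5)^2·P(N=n)
 = 16·0.22 + 4·0.29 + 1·0.24 + 9·0.25
 = 3.52 + 1.16 + 0.24 + 2.25
 = 7.17

7.17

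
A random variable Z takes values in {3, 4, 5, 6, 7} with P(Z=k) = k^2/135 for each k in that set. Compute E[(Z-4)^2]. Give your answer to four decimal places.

4.5852

E[(Z-4)^2] = Σ (z-4)^2·P(Z=z)
 = 1·1/15 + 0·16/135 + 1·5/27 + 4·4/15 + 9·49/135
 = 1/15 + 0 + 5/27 + 16/15 + 49/15
 = 619/135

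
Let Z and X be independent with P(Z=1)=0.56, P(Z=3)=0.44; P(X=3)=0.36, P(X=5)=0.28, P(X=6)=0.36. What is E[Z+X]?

E[Z+X] = Σ_z Σ_x (z+x) · P(Z=z)P(X=x)
 = 4·0.2016 + 6·0.1568 + 7·0.2016 + 6·0.1584 + 8·0.1232 + 9·0.1584
 = 0.8064 + 0.9408 + 1.4112 + 0.9504 + 0.9856 + 1.4256
 = 6.52

6.52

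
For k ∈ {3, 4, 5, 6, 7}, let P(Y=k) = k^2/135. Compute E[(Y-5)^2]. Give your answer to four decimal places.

2.1037

E[(Y-5)^2] = Σ (y-5)^2·P(Y=y)
 = 4·1/15 + 1·16/135 + 0·5/27 + 1·4/15 + 4·49/135
 = 4/15 + 16/135 + 0 + 4/15 + 196/135
 = 284/135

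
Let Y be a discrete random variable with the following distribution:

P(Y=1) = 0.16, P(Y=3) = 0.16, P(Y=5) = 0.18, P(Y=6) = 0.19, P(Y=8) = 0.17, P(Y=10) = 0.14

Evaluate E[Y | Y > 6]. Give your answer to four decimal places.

8.9032

P(Y > 6) = 0.17 + 0.14 = 0.31.
E[Y | Y > 6] = [8·0.17 + 10·0.14] / 0.31
 = 2.76 / 0.31
 = 276/31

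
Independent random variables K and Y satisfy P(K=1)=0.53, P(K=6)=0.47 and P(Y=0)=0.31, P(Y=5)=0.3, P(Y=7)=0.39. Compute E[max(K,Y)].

5.4095

E[max(K,Y)] = Σ_k Σ_y max(k,y) · P(K=k)P(Y=y)
 = 1·0.1643 + 5·0.159 + 7·0.2067 + 6·0.1457 + 6·0.141 + 7·0.1833
 = 0.1643 + 0.795 + 1.4469 + 0.8742 + 0.846 + 1.2831
 = 5.4095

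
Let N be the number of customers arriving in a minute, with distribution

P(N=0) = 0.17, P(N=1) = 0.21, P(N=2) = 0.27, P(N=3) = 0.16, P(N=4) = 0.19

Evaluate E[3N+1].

E[3N+1] = Σ (3n+1)·P(N=n)
 = 1·0.17 + 4·0.21 + 7·0.27 + 10·0.16 + 13·0.19
 = 0.17 + 0.84 + 1.89 + 1.6 + 2.47
 = 6.97

6.97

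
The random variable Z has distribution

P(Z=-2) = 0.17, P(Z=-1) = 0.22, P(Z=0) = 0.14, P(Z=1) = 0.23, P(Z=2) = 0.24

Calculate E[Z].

E[Z] = Σ z·P(Z=z)
 = (-2)·0.17 + (-1)·0.22 + 0·0.14 + 1·0.23 + 2·0.24
 = (-0.34) + (-0.22) + 0 + 0.23 + 0.48
 = 0.15

0.15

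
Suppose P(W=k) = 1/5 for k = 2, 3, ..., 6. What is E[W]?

E[W] = Σ w·P(W=w)
 = 2·1/5 + 3·1/5 + 4·1/5 + 5·1/5 + 6·1/5
 = 2/5 + 3/5 + 4/5 + 1 + 6/5
 = 4

4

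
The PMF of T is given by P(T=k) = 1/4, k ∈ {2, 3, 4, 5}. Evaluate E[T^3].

56

E[T^3] = Σ t^3·P(T=t)
 = 8·1/4 + 27·1/4 + 64·1/4 + 125·1/4
 = 2 + 27/4 + 16 + 125/4
 = 56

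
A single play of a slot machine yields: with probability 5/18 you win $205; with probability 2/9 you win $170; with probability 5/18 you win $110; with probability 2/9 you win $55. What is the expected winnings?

E[payout] = 205·5/18 + 170·2/9 + 110·5/18 + 55·2/9
 = 1025/18 + 340/9 + 275/9 + 110/9
 = 275/2

137.5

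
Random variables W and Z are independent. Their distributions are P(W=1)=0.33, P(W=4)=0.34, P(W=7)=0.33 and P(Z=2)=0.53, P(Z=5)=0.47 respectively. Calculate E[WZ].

E[WZ] = Σ_w Σ_z wz · P(W=w)P(Z=z)
 = 2·0.1749 + 5·0.1551 + 8·0.1802 + 20·0.1598 + 14·0.1749 + 35·0.1551
 = 0.3498 + 0.7755 + 1.4416 + 3.196 + 2.4486 + 5.4285
 = 13.64

13.64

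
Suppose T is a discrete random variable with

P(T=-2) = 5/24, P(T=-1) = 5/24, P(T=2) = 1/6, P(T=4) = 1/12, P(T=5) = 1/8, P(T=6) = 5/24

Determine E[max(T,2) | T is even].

3.5

P(T is even) = 5/24 + 1/6 + 1/12 + 5/24 = 2/3.
E[max(T,2) | T is even] = [2·5/24 + 2·1/6 + 4·1/12 + 6·5/24] / (2/3)
 = 7/3 / (2/3)
 = 7/2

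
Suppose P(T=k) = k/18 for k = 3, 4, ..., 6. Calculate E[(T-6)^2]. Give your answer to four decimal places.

E[(T-6)^2] = Σ (t-6)^2·P(T=t)
 = 9·1/6 + 4·2/9 + 1·5/18 + 0·1/3
 = 3/2 + 8/9 + 5/18 + 0
 = 8/3

2.6667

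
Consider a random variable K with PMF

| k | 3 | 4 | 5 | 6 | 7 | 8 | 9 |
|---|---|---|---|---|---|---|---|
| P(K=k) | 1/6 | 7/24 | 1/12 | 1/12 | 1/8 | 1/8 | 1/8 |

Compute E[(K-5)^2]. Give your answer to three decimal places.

E[(K-5)^2] = Σ (k-5)^2·P(K=k)
 = 4·1/6 + 1·7/24 + 0·1/12 + 1·1/12 + 4·1/8 + 9·1/8 + 16·1/8
 = 2/3 + 7/24 + 0 + 1/12 + 1/2 + 9/8 + 2
 = 14/3

4.667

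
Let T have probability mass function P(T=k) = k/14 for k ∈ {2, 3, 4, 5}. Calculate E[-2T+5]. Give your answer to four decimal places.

E[-2T+5] = Σ (-2t+5)·P(T=t)
 = 1·1/7 + (-1)·3/14 + (-3)·2/7 + (-5)·5/14
 = 1/7 + (-3/14) + (-6/7) + (-25/14)
 = -19/7

-2.7143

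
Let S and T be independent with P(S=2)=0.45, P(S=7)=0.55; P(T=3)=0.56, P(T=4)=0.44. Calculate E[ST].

E[ST] = Σ_s Σ_t st · P(S=s)P(T=t)
 = 6·0.252 + 8·0.198 + 21·0.308 + 28·0.242
 = 1.512 + 1.584 + 6.468 + 6.776
 = 16.34

16.34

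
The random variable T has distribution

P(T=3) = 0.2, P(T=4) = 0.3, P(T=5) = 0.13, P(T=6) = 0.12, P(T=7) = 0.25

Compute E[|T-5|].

1.32

E[|T-5|] = Σ |t-5|·P(T=t)
 = 2·0.2 + 1·0.3 + 0·0.13 + 1·0.12 + 2·0.25
 = 0.4 + 0.3 + 0 + 0.12 + 0.5
 = 1.32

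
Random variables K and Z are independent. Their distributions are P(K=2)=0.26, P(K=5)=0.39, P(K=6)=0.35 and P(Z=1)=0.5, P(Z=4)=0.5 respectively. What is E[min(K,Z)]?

2.24

E[min(K,Z)] = Σ_k Σ_z min(k,z) · P(K=k)P(Z=z)
 = 1·0.13 + 2·0.13 + 1·0.195 + 4·0.195 + 1·0.175 + 4·0.175
 = 0.13 + 0.26 + 0.195 + 0.78 + 0.175 + 0.7
 = 2.24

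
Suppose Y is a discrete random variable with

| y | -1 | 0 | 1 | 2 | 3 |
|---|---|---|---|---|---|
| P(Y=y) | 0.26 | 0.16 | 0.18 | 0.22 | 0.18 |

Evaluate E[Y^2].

E[Y^2] = Σ y^2·P(Y=y)
 = 1·0.26 + 0·0.16 + 1·0.18 + 4·0.22 + 9·0.18
 = 0.26 + 0 + 0.18 + 0.88 + 1.62
 = 2.94

2.94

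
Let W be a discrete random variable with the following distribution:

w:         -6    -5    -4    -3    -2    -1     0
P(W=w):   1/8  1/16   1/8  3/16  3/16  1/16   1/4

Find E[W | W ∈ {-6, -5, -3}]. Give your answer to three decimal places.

-4.333

P(W ∈ {-6, -5, -3}) = 1/8 + 1/16 + 3/16 = 3/8.
E[W | W ∈ {-6, -5, -3}] = [(-6)·1/8 + (-5)·1/16 + (-3)·3/16] / (3/8)
 = -13/8 / (3/8)
 = -13/3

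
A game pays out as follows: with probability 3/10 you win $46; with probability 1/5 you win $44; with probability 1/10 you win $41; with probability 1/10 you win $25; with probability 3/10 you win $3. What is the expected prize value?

E[payout] = 46·3/10 + 44·1/5 + 41·1/10 + 25·1/10 + 3·3/10
 = 69/5 + 44/5 + 41/10 + 5/2 + 9/10
 = 301/10

30.1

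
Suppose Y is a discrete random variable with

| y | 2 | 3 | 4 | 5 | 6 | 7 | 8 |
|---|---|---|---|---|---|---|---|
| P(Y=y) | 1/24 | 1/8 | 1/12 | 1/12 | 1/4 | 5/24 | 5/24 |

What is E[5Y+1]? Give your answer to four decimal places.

30.1667

E[5Y+1] = Σ (5y+1)·P(Y=y)
 = 11·1/24 + 16·1/8 + 21·1/12 + 26·1/12 + 31·1/4 + 36·5/24 + 41·5/24
 = 11/24 + 2 + 7/4 + 13/6 + 31/4 + 15/2 + 205/24
 = 181/6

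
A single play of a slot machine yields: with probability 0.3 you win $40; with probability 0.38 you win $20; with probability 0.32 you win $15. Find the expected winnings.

24.4

E[payout] = 40·0.3 + 20·0.38 + 15·0.32
 = 12 + 7.6 + 4.8
 = 24.4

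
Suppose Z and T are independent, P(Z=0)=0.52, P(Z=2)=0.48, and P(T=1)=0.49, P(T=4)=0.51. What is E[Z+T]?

E[Z+T] = Σ_z Σ_t (z+t) · P(Z=z)P(T=t)
 = 1·0.2548 + 4·0.2652 + 3·0.2352 + 6·0.2448
 = 0.2548 + 1.0608 + 0.7056 + 1.4688
 = 3.49

3.49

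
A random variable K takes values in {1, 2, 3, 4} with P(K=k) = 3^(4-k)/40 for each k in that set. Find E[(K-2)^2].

E[(K-2)^2] = Σ (k-2)^2·P(K=k)
 = 1·27/40 + 0·9/40 + 1·3/40 + 4·1/40
 = 27/40 + 0 + 3/40 + 1/10
 = 17/20

0.85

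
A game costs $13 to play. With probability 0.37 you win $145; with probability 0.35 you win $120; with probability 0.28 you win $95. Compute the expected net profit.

E[payout] = 145·0.37 + 120·0.35 + 95·0.28
 = 53.65 + 42 + 26.6
 = 122.25
Net = 122.25 - 13 = 109.25

109.25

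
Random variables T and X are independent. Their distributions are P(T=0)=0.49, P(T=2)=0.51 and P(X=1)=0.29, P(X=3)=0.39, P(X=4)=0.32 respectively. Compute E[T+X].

E[T+X] = Σ_t Σ_x (t+x) · P(T=t)P(X=x)
 = 1·0.1421 + 3·0.1911 + 4·0.1568 + 3·0.1479 + 5·0.1989 + 6·0.1632
 = 0.1421 + 0.5733 + 0.6272 + 0.4437 + 0.9945 + 0.9792
 = 3.76

3.76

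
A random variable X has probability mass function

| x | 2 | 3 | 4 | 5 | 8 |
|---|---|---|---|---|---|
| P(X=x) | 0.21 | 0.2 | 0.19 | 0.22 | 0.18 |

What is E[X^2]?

22.7

E[X^2] = Σ x^2·P(X=x)
 = 4·0.21 + 9·0.2 + 16·0.19 + 25·0.22 + 64·0.18
 = 0.84 + 1.8 + 3.04 + 5.5 + 11.52
 = 22.7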